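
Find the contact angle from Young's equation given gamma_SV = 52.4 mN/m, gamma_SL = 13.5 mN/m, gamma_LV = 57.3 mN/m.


cos(theta) = (gamma_SV - gamma_SL) / gamma_LV
cos(theta) = (52.4 - 13.5) / 57.3
cos(theta) = 0.678883
theta = arccos(0.678883) = 47.24 degrees

47.24


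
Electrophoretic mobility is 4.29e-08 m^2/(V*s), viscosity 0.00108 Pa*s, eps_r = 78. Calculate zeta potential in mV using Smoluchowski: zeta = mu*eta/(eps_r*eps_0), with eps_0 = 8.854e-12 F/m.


Smoluchowski equation: zeta = mu * eta / (eps_r * eps_0)
zeta = 4.29e-08 * 0.00108 / (78 * 8.854e-12)
zeta = 0.067088 V = 67.09 mV

67.09


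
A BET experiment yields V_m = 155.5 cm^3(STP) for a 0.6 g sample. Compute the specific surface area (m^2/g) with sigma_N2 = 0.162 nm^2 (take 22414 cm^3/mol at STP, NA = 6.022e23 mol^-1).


Number of moles in monolayer = V_m / 22414 = 155.5 / 22414 = 0.00693763
Number of molecules = moles * NA = 0.00693763 * 6.022e23
SA = molecules * sigma / mass
SA = (155.5 / 22414) * 6.022e23 * 0.162e-18 / 0.6
SA = 1128.0 m^2/g

1128.0


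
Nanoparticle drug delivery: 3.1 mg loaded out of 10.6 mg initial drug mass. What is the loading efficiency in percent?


Drug loading efficiency = (drug loaded / drug initial) * 100
DLE = 3.1 / 10.6 * 100
DLE = 0.2925 * 100
DLE = 29.25%

29.25


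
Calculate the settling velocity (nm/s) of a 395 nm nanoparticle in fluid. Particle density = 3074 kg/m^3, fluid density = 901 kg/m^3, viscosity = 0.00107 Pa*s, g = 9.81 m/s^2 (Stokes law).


Radius R = 395/2 nm = 1.975e-07 m
Density difference = 3074 - 901 = 2173 kg/m^3
v = 2 * R^2 * (rho_p - rho_f) * g / (9 * eta)
v = 2 * (1.975e-07)^2 * 2173 * 9.81 / (9 * 0.00107)
v = 1.7269e-07 m/s = 172.6898 nm/s

172.6898


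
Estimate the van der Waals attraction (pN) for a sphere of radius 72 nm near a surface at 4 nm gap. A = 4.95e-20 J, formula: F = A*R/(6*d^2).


Convert to SI: R = 72 nm = 7.2e-08 m, d = 4 nm = 4e-09 m
F = A * R / (6 * d^2)
F = 4.95e-20 * 7.2e-08 / (6 * (4e-09)^2)
F = 3.7125e-11 N = 37.125 pN

37.125


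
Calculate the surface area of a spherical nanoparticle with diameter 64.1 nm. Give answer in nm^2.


Radius r = 64.1/2 = 32.05 nm
Surface area SA = 4 * pi * r^2
SA = 4 * pi * (32.05)^2
SA = 12908.21 nm^2

12908.21


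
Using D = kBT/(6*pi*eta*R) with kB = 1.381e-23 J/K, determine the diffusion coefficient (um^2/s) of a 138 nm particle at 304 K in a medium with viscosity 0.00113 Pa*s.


Radius R = 138/2 = 69 nm = 6.9e-08 m
D = kB*T / (6*pi*eta*R)
D = 1.381e-23 * 304 / (6 * pi * 0.00113 * 6.9e-08)
D = 2.85653e-12 m^2/s = 2.857 um^2/s

2.857


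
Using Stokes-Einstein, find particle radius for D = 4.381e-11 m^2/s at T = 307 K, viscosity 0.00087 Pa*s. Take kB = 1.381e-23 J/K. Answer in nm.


Stokes-Einstein: R = kB*T / (6*pi*eta*D)
R = 1.381e-23 * 307 / (6 * pi * 0.00087 * 4.381e-11)
R = 5.90117e-09 m = 5.9 nm

5.9


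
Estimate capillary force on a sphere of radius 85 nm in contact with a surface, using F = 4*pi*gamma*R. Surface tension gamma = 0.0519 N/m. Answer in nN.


Convert radius: R = 85 nm = 8.5e-08 m
F = 4 * pi * gamma * R
F = 4 * pi * 0.0519 * 8.5e-08
F = 5.54365e-08 N = 55.4365 nN

55.4365


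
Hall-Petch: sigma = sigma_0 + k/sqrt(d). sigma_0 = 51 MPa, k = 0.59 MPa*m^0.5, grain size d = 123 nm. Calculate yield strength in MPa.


d = 123 nm = 1.23e-07 m
sqrt(d) = 0.0003507136
Hall-Petch contribution = k / sqrt(d) = 0.59 / 0.0003507136 = 1682.3 MPa
sigma = sigma_0 + k/sqrt(d) = 51 + 1682.3 = 1733.3 MPa

1733.3


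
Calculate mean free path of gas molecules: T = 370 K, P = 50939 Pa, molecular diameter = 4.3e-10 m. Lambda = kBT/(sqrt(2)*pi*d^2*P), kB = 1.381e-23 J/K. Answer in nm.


Mean free path: lambda = kB*T / (sqrt(2) * pi * d^2 * P)
lambda = 1.381e-23 * 370 / (sqrt(2) * pi * (4.3e-10)^2 * 50939)
lambda = 1.22108e-07 m
lambda = 122.11 nm

122.11


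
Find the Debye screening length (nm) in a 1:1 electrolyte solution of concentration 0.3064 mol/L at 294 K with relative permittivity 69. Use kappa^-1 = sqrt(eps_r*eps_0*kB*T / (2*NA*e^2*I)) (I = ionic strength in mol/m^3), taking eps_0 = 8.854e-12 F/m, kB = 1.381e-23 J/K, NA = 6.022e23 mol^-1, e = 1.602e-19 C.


Ionic strength I = 0.3064 * 1^2 * 1000 = 306.4 mol/m^3
kappa^-1 = sqrt(69 * 8.854e-12 * 1.381e-23 * 294 / (2 * 6.022e23 * (1.602e-19)^2 * 306.4))
kappa^-1 = 0.512 nm

0.512


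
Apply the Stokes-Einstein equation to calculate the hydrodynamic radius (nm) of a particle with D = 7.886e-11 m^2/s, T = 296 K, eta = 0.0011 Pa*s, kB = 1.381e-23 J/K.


Stokes-Einstein: R = kB*T / (6*pi*eta*D)
R = 1.381e-23 * 296 / (6 * pi * 0.0011 * 7.886e-11)
R = 2.49997e-09 m = 2.5 nm

2.5


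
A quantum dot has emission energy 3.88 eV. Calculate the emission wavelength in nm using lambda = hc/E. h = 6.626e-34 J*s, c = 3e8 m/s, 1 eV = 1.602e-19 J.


Convert energy: E = 3.88 eV = 3.88 * 1.602e-19 = 6.21576e-19 J
lambda = h*c / E = 6.626e-34 * 3e8 / 6.21576e-19
lambda = 3.198e-07 m = 319.8 nm

319.8


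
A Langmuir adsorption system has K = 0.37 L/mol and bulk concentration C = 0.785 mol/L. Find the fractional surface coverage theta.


Langmuir isotherm: theta = K*C / (1 + K*C)
K*C = 0.37 * 0.785 = 0.29045
theta = 0.29045 / (1 + 0.29045) = 0.29045 / 1.29045
theta = 0.2251

0.2251


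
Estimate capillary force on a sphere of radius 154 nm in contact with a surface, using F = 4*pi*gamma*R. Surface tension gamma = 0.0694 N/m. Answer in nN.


Convert radius: R = 154 nm = 1.54e-07 m
F = 4 * pi * gamma * R
F = 4 * pi * 0.0694 * 1.54e-07
F = 1.34304e-07 N = 134.3043 nN

134.3043


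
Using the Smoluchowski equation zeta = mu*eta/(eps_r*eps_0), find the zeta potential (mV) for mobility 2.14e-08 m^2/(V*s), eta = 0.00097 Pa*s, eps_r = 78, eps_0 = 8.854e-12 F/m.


Smoluchowski equation: zeta = mu * eta / (eps_r * eps_0)
zeta = 2.14e-08 * 0.00097 / (78 * 8.854e-12)
zeta = 0.030057 V = 30.06 mV

30.06


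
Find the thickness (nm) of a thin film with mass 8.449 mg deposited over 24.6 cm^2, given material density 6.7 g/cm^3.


Convert: m = 8.449 mg = 8.4490e-06 kg, A = 24.6 cm^2 = 2.4600e-03 m^2, rho = 6.7 g/cm^3 = 6700 kg/m^3
t = m / (A * rho)
t = 8.4490e-06 / (2.4600e-03 * 6700)
t = 5.1262e-07 m = 512.6 nm

512.6


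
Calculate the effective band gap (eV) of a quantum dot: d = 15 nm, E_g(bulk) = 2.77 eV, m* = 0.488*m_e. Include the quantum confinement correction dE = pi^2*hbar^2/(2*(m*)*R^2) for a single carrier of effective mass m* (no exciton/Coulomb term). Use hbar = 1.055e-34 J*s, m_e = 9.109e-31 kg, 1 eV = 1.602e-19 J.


Radius R = 15/2 nm = 7.5e-09 m
Confinement energy dE = pi^2 * hbar^2 / (2 * m_eff * m_e * R^2)
dE = pi^2 * (1.055e-34)^2 / (2 * 0.488 * 9.109e-31 * (7.5e-09)^2) J, divided by 1.602e-19 J/eV
dE = 0.0137 eV
Total band gap = E_g(bulk) + dE = 2.77 + 0.0137 = 2.7837 eV

2.7837


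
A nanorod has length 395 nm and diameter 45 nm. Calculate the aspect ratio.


Aspect ratio AR = length / diameter
AR = 395 / 45
AR = 8.78

8.78


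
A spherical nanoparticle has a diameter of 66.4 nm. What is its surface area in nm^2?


Radius r = 66.4/2 = 33.2 nm
Surface area SA = 4 * pi * r^2
SA = 4 * pi * (33.2)^2
SA = 13851.16 nm^2

13851.16


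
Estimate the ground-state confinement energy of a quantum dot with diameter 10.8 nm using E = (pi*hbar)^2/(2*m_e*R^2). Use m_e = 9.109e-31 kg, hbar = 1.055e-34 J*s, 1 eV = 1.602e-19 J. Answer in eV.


Radius R = 10.8/2 = 5.4 nm = 5.4e-09 m
E = (pi * 1.055e-34)^2 / (2 * 9.109e-31 * (5.4e-09)^2)
E(J) = 2.06784e-21
E = E(J) / 1.602e-19 = 0.0129 eV

0.0129


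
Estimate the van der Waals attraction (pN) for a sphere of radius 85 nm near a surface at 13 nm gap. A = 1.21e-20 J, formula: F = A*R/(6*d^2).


Convert to SI: R = 85 nm = 8.5e-08 m, d = 13 nm = 1.3e-08 m
F = A * R / (6 * d^2)
F = 1.21e-20 * 8.5e-08 / (6 * (1.3e-08)^2)
F = 1.0143e-12 N = 1.014 pN

1.014


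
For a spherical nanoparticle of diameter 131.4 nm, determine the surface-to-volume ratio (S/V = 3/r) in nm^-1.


Radius r = 131.4/2 = 65.7 nm
S/V = 3 / r = 3 / 65.7
S/V = 0.0457 nm^-1

0.0457


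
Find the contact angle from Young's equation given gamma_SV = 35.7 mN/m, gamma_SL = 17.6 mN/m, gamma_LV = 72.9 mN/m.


cos(theta) = (gamma_SV - gamma_SL) / gamma_LV
cos(theta) = (35.7 - 17.6) / 72.9
cos(theta) = 0.248285
theta = arccos(0.248285) = 75.62 degrees

75.62


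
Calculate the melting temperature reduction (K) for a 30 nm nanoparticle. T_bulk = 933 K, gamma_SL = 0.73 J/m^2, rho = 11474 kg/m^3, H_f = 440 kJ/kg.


Radius R = 30/2 = 15 nm = 1.5e-08 m
Convert H_f = 440 kJ/kg = 440000 J/kg
dT = 2 * gamma_SL * T_bulk / (rho * H_f * R)
dT = 2 * 0.73 * 933 / (11474 * 440000 * 1.5e-08)
dT = 18.0 K

18.0


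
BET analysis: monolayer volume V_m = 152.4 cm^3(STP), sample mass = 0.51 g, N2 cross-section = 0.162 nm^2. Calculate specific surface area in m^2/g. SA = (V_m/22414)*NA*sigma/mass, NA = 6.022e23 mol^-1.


Number of moles in monolayer = V_m / 22414 = 152.4 / 22414 = 0.00679932
Number of molecules = moles * NA = 0.00679932 * 6.022e23
SA = molecules * sigma / mass
SA = (152.4 / 22414) * 6.022e23 * 0.162e-18 / 0.51
SA = 1300.6 m^2/g

1300.6


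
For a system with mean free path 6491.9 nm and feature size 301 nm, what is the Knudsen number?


Knudsen number Kn = lambda / L
Kn = 6491.9 / 301
Kn = 21.5678

21.5678


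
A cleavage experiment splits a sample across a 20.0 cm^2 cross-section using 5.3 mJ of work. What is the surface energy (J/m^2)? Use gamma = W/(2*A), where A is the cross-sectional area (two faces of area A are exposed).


Convert: A = 20.0 cm^2 = 0.002 m^2, W = 5.3 mJ = 0.0053 J
Cleaving exposes two faces of area A, so total new surface = 2*A and gamma = W / (2*A)
gamma = 0.0053 / (2 * 0.002)
gamma = 1.325 J/m^2

1.325


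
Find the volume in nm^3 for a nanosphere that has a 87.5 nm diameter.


Radius r = 87.5/2 = 43.75 nm
Volume V = (4/3) * pi * r^3
V = (4/3) * pi * (43.75)^3
V = 350770.27 nm^3

350770.27


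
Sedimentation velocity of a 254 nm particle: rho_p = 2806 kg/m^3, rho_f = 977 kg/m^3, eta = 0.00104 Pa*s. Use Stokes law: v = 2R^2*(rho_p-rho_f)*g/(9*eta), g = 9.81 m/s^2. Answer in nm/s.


Radius R = 254/2 nm = 1.27e-07 m
Density difference = 2806 - 977 = 1829 kg/m^3
v = 2 * R^2 * (rho_p - rho_f) * g / (9 * eta)
v = 2 * (1.27e-07)^2 * 1829 * 9.81 / (9 * 0.00104)
v = 6.18364e-08 m/s = 61.8364 nm/s

61.8364


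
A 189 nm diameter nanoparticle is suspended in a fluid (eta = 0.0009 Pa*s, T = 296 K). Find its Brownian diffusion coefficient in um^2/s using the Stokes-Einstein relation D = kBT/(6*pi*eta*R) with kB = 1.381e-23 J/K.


Radius R = 189/2 = 94.5 nm = 9.45e-08 m
D = kB*T / (6*pi*eta*R)
D = 1.381e-23 * 296 / (6 * pi * 0.0009 * 9.45e-08)
D = 2.54982e-12 m^2/s = 2.55 um^2/s

2.55


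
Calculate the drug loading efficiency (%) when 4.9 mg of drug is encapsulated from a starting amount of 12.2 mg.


Drug loading efficiency = (drug loaded / drug initial) * 100
DLE = 4.9 / 12.2 * 100
DLE = 0.4016 * 100
DLE = 40.16%

40.16


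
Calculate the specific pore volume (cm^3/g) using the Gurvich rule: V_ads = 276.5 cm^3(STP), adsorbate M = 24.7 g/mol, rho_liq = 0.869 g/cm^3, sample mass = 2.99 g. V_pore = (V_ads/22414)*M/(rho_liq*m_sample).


Moles adsorbed n = V_ads / 22414 = 276.5 / 22414 = 1.233604e-02 mol
Liquid volume V_liq = n * M / rho_liq = 1.233604e-02 * 24.7 / 0.869 = 0.35063 cm^3
Specific pore volume V_pore = V_liq / m_sample = 0.35063 / 2.99
V_pore = 0.1173 cm^3/g

0.1173


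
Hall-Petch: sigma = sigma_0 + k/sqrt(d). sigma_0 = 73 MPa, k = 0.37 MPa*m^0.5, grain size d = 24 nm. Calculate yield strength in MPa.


d = 24 nm = 2.4e-08 m
sqrt(d) = 0.0001549193
Hall-Petch contribution = k / sqrt(d) = 0.37 / 0.0001549193 = 2388.3 MPa
sigma = sigma_0 + k/sqrt(d) = 73 + 2388.3 = 2461.3 MPa

2461.3


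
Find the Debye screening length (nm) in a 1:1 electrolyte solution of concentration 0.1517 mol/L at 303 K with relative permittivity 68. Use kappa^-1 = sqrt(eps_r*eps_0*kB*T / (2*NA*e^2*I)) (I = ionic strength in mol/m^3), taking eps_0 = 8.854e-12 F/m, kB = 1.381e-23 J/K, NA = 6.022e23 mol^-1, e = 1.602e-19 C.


Ionic strength I = 0.1517 * 1^2 * 1000 = 151.7 mol/m^3
kappa^-1 = sqrt(68 * 8.854e-12 * 1.381e-23 * 303 / (2 * 6.022e23 * (1.602e-19)^2 * 151.7))
kappa^-1 = 0.733 nm

0.733


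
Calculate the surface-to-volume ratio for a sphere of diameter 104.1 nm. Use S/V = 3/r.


Radius r = 104.1/2 = 52.05 nm
S/V = 3 / r = 3 / 52.05
S/V = 0.0576 nm^-1

0.0576


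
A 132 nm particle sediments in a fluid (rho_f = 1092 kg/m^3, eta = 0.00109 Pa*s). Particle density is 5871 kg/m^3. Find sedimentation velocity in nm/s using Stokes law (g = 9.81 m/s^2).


Radius R = 132/2 nm = 6.6e-08 m
Density difference = 5871 - 1092 = 4779 kg/m^3
v = 2 * R^2 * (rho_p - rho_f) * g / (9 * eta)
v = 2 * (6.6e-08)^2 * 4779 * 9.81 / (9 * 0.00109)
v = 4.16346e-08 m/s = 41.6346 nm/s

41.6346


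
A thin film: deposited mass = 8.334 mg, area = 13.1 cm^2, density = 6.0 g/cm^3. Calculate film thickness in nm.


Convert: m = 8.334 mg = 8.3340e-06 kg, A = 13.1 cm^2 = 1.3100e-03 m^2, rho = 6.0 g/cm^3 = 6000 kg/m^3
t = m / (A * rho)
t = 8.3340e-06 / (1.3100e-03 * 6000)
t = 1.0603e-06 m = 1060.3 nm

1060.3


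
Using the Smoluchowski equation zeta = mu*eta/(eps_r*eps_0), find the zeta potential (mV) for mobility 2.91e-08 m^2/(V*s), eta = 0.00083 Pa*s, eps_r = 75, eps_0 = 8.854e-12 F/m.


Smoluchowski equation: zeta = mu * eta / (eps_r * eps_0)
zeta = 2.91e-08 * 0.00083 / (75 * 8.854e-12)
zeta = 0.036372 V = 36.37 mV

36.37


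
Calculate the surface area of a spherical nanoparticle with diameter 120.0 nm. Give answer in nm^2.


Radius r = 120.0/2 = 60 nm
Surface area SA = 4 * pi * r^2
SA = 4 * pi * (60)^2
SA = 45238.93 nm^2

45238.93


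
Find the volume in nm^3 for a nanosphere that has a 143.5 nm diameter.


Radius r = 143.5/2 = 71.75 nm
Volume V = (4/3) * pi * r^3
V = (4/3) * pi * (71.75)^3
V = 1547228.03 nm^3

1547228.03


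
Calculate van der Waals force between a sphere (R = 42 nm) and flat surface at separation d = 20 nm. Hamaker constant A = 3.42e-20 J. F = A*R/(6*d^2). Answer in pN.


Convert to SI: R = 42 nm = 4.2e-08 m, d = 20 nm = 2e-08 m
F = A * R / (6 * d^2)
F = 3.42e-20 * 4.2e-08 / (6 * (2e-08)^2)
F = 5.985e-13 N = 0.598 pN

0.598


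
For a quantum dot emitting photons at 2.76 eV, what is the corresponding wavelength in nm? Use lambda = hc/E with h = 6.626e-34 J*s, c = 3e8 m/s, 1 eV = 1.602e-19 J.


Convert energy: E = 2.76 eV = 2.76 * 1.602e-19 = 4.42152e-19 J
lambda = h*c / E = 6.626e-34 * 3e8 / 4.42152e-19
lambda = 4.49574e-07 m = 449.6 nm

449.6


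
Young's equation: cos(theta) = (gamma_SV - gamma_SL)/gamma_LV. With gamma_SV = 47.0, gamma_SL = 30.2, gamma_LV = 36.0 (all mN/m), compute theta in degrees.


cos(theta) = (gamma_SV - gamma_SL) / gamma_LV
cos(theta) = (47.0 - 30.2) / 36.0
cos(theta) = 0.466667
theta = arccos(0.466667) = 62.18 degrees

62.18


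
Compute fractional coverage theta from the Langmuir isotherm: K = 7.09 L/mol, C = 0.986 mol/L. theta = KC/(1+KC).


Langmuir isotherm: theta = K*C / (1 + K*C)
K*C = 7.09 * 0.986 = 6.99074
theta = 6.99074 / (1 + 6.99074) = 6.99074 / 7.99074
theta = 0.8749

0.8749


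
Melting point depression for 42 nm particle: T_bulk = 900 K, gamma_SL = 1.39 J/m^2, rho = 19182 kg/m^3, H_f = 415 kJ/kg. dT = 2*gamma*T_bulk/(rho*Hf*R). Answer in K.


Radius R = 42/2 = 21 nm = 2.1e-08 m
Convert H_f = 415 kJ/kg = 415000 J/kg
dT = 2 * gamma_SL * T_bulk / (rho * H_f * R)
dT = 2 * 1.39 * 900 / (19182 * 415000 * 2.1e-08)
dT = 15.0 K

15.0


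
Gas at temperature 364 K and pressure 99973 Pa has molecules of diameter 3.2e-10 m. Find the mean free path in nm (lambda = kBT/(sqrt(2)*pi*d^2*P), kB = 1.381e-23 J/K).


Mean free path: lambda = kB*T / (sqrt(2) * pi * d^2 * P)
lambda = 1.381e-23 * 364 / (sqrt(2) * pi * (3.2e-10)^2 * 99973)
lambda = 1.10522e-07 m
lambda = 110.52 nm

110.52


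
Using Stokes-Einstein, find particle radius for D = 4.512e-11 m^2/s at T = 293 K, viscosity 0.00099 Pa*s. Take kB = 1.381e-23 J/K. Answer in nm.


Stokes-Einstein: R = kB*T / (6*pi*eta*D)
R = 1.381e-23 * 293 / (6 * pi * 0.00099 * 4.512e-11)
R = 4.80569e-09 m = 4.81 nm

4.81


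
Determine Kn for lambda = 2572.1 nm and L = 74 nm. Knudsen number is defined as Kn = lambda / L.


Knudsen number Kn = lambda / L
Kn = 2572.1 / 74
Kn = 34.7581

34.7581


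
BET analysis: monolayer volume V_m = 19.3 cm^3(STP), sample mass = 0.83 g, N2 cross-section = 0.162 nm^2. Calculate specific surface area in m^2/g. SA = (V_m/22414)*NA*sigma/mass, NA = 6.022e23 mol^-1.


Number of moles in monolayer = V_m / 22414 = 19.3 / 22414 = 0.00086107
Number of molecules = moles * NA = 0.00086107 * 6.022e23
SA = molecules * sigma / mass
SA = (19.3 / 22414) * 6.022e23 * 0.162e-18 / 0.83
SA = 101.2 m^2/g

101.2


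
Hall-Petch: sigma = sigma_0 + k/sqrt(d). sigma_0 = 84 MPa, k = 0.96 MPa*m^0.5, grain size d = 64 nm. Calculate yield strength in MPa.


d = 64 nm = 6.4e-08 m
sqrt(d) = 0.0002529822
Hall-Petch contribution = k / sqrt(d) = 0.96 / 0.0002529822 = 3794.7 MPa
sigma = sigma_0 + k/sqrt(d) = 84 + 3794.7 = 3878.7 MPa

3878.7


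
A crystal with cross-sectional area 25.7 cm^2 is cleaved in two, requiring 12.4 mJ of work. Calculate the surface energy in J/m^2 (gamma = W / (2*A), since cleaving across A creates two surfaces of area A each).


Convert: A = 25.7 cm^2 = 0.00257 m^2, W = 12.4 mJ = 0.0124 J
Cleaving exposes two faces of area A, so total new surface = 2*A and gamma = W / (2*A)
gamma = 0.0124 / (2 * 0.00257)
gamma = 2.412 J/m^2

2.412


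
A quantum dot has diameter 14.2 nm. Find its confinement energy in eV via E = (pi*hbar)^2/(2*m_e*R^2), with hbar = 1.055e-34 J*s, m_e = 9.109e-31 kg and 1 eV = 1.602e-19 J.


Radius R = 14.2/2 = 7.1 nm = 7.1e-09 m
E = (pi * 1.055e-34)^2 / (2 * 9.109e-31 * (7.1e-09)^2)
E(J) = 1.19615e-21
E = E(J) / 1.602e-19 = 0.0075 eV

0.0075


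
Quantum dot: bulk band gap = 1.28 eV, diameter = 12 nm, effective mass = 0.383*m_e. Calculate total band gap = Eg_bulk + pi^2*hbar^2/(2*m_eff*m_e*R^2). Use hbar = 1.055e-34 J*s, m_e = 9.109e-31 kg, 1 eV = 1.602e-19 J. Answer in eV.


Radius R = 12/2 nm = 6e-09 m
Confinement energy dE = pi^2 * hbar^2 / (2 * m_eff * m_e * R^2)
dE = pi^2 * (1.055e-34)^2 / (2 * 0.383 * 9.109e-31 * (6e-09)^2) J, divided by 1.602e-19 J/eV
dE = 0.0273 eV
Total band gap = E_g(bulk) + dE = 1.28 + 0.0273 = 1.3073 eV

1.3073


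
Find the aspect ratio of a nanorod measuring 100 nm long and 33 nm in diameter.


Aspect ratio AR = length / diameter
AR = 100 / 33
AR = 3.03

3.03


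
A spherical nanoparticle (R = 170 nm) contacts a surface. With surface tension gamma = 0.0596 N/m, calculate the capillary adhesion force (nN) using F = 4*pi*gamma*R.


Convert radius: R = 170 nm = 1.7e-07 m
F = 4 * pi * gamma * R
F = 4 * pi * 0.0596 * 1.7e-07
F = 1.27322e-07 N = 127.3225 nN

127.3225


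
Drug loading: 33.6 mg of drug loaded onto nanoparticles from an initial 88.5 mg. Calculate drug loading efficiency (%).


Drug loading efficiency = (drug loaded / drug initial) * 100
DLE = 33.6 / 88.5 * 100
DLE = 0.3797 * 100
DLE = 37.97%

37.97


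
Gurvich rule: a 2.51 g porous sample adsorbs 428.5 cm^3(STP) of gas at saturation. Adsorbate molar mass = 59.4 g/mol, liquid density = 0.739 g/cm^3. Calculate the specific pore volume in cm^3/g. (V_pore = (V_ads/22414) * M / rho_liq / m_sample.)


Moles adsorbed n = V_ads / 22414 = 428.5 / 22414 = 1.911752e-02 mol
Liquid volume V_liq = n * M / rho_liq = 1.911752e-02 * 59.4 / 0.739 = 1.53664 cm^3
Specific pore volume V_pore = V_liq / m_sample = 1.53664 / 2.51
V_pore = 0.6122 cm^3/g

0.6122


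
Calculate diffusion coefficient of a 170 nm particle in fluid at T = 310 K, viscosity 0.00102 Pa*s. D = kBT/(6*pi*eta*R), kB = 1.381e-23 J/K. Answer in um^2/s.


Radius R = 170/2 = 85 nm = 8.5e-08 m
D = kB*T / (6*pi*eta*R)
D = 1.381e-23 * 310 / (6 * pi * 0.00102 * 8.5e-08)
D = 2.6196e-12 m^2/s = 2.62 um^2/s

2.62


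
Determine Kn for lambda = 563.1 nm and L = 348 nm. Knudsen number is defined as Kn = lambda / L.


Knudsen number Kn = lambda / L
Kn = 563.1 / 348
Kn = 1.6181

1.6181


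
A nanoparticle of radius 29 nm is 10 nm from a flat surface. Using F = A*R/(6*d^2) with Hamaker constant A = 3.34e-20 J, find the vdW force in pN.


Convert to SI: R = 29 nm = 2.9e-08 m, d = 10 nm = 1e-08 m
F = A * R / (6 * d^2)
F = 3.34e-20 * 2.9e-08 / (6 * (1e-08)^2)
F = 1.61433e-12 N = 1.614 pN

1.614


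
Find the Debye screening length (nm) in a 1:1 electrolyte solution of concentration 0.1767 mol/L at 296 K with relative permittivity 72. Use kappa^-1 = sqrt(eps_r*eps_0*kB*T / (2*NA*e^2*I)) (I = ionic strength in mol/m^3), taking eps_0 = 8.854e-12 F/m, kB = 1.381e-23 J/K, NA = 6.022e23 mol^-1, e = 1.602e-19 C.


Ionic strength I = 0.1767 * 1^2 * 1000 = 176.7 mol/m^3
kappa^-1 = sqrt(72 * 8.854e-12 * 1.381e-23 * 296 / (2 * 6.022e23 * (1.602e-19)^2 * 176.7))
kappa^-1 = 0.691 nm

0.691


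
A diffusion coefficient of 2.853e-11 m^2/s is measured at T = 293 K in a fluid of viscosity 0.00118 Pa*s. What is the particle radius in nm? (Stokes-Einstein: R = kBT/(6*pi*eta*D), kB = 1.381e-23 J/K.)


Stokes-Einstein: R = kB*T / (6*pi*eta*D)
R = 1.381e-23 * 293 / (6 * pi * 0.00118 * 2.853e-11)
R = 6.37641e-09 m = 6.38 nm

6.38


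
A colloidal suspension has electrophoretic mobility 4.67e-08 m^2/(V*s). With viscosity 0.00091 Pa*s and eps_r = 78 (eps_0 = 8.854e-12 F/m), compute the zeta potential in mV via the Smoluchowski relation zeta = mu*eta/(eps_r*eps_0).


Smoluchowski equation: zeta = mu * eta / (eps_r * eps_0)
zeta = 4.67e-08 * 0.00091 / (78 * 8.854e-12)
zeta = 0.061535 V = 61.54 mV

61.54


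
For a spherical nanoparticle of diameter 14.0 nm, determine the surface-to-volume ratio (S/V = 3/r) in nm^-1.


Radius r = 14.0/2 = 7 nm
S/V = 3 / r = 3 / 7
S/V = 0.4286 nm^-1

0.4286


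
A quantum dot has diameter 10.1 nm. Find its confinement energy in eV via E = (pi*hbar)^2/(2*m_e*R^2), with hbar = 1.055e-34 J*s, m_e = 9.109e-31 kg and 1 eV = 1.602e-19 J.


Radius R = 10.1/2 = 5.05 nm = 5.05e-09 m
E = (pi * 1.055e-34)^2 / (2 * 9.109e-31 * (5.05e-09)^2)
E(J) = 2.3644e-21
E = E(J) / 1.602e-19 = 0.0148 eV

0.0148


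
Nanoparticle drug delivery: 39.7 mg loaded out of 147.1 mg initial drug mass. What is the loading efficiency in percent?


Drug loading efficiency = (drug loaded / drug initial) * 100
DLE = 39.7 / 147.1 * 100
DLE = 0.2699 * 100
DLE = 26.99%

26.99


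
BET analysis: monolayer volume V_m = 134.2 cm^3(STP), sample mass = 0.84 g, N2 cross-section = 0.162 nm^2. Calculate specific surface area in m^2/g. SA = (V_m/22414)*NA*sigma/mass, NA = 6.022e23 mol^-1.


Number of moles in monolayer = V_m / 22414 = 134.2 / 22414 = 0.00598733
Number of molecules = moles * NA = 0.00598733 * 6.022e23
SA = molecules * sigma / mass
SA = (134.2 / 22414) * 6.022e23 * 0.162e-18 / 0.84
SA = 695.4 m^2/g

695.4


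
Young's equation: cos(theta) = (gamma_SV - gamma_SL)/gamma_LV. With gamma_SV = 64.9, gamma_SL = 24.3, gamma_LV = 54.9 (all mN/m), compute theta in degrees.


cos(theta) = (gamma_SV - gamma_SL) / gamma_LV
cos(theta) = (64.9 - 24.3) / 54.9
cos(theta) = 0.739526
theta = arccos(0.739526) = 42.31 degrees

42.31


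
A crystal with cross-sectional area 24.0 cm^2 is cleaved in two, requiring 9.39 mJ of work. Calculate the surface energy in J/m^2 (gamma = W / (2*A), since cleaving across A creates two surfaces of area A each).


Convert: A = 24.0 cm^2 = 0.0024 m^2, W = 9.39 mJ = 0.00939 J
Cleaving exposes two faces of area A, so total new surface = 2*A and gamma = W / (2*A)
gamma = 0.00939 / (2 * 0.0024)
gamma = 1.956 J/m^2

1.956


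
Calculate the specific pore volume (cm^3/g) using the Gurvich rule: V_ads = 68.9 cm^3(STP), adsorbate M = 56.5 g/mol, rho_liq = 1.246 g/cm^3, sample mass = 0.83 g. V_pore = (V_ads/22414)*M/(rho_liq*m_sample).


Moles adsorbed n = V_ads / 22414 = 68.9 / 22414 = 3.073972e-03 mol
Liquid volume V_liq = n * M / rho_liq = 3.073972e-03 * 56.5 / 1.246 = 0.13939 cm^3
Specific pore volume V_pore = V_liq / m_sample = 0.13939 / 0.83
V_pore = 0.1679 cm^3/g

0.1679


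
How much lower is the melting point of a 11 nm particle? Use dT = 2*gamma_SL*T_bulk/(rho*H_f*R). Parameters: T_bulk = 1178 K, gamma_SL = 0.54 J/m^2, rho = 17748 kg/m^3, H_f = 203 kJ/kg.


Radius R = 11/2 = 5.5 nm = 5.5e-09 m
Convert H_f = 203 kJ/kg = 203000 J/kg
dT = 2 * gamma_SL * T_bulk / (rho * H_f * R)
dT = 2 * 0.54 * 1178 / (17748 * 203000 * 5.5e-09)
dT = 64.2 K

64.2


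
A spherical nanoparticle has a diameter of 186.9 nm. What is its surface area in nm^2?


Radius r = 186.9/2 = 93.45 nm
Surface area SA = 4 * pi * r^2
SA = 4 * pi * (93.45)^2
SA = 109740.89 nm^2

109740.89


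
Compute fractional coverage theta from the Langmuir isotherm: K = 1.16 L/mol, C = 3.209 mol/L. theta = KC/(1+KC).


Langmuir isotherm: theta = K*C / (1 + K*C)
K*C = 1.16 * 3.209 = 3.72244
theta = 3.72244 / (1 + 3.72244) = 3.72244 / 4.72244
theta = 0.7882

0.7882


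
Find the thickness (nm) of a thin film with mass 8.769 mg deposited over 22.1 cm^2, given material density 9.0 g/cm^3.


Convert: m = 8.769 mg = 8.7690e-06 kg, A = 22.1 cm^2 = 2.2100e-03 m^2, rho = 9.0 g/cm^3 = 9000 kg/m^3
t = m / (A * rho)
t = 8.7690e-06 / (2.2100e-03 * 9000)
t = 4.4087e-07 m = 440.9 nm

440.9


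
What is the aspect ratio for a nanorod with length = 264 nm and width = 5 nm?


Aspect ratio AR = length / diameter
AR = 264 / 5
AR = 52.8

52.8


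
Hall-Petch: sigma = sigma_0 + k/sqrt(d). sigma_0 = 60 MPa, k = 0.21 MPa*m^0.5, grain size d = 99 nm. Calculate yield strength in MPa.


d = 99 nm = 9.9e-08 m
sqrt(d) = 0.0003146427
Hall-Petch contribution = k / sqrt(d) = 0.21 / 0.0003146427 = 667.4 MPa
sigma = sigma_0 + k/sqrt(d) = 60 + 667.4 = 727.4 MPa

727.4


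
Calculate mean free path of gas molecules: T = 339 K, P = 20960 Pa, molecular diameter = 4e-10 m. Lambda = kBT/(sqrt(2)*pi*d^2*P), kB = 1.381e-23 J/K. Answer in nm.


Mean free path: lambda = kB*T / (sqrt(2) * pi * d^2 * P)
lambda = 1.381e-23 * 339 / (sqrt(2) * pi * (4e-10)^2 * 20960)
lambda = 3.14208e-07 m
lambda = 314.21 nm

314.21


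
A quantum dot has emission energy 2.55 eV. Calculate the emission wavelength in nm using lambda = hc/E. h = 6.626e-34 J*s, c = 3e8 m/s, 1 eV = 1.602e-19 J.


Convert energy: E = 2.55 eV = 2.55 * 1.602e-19 = 4.0851e-19 J
lambda = h*c / E = 6.626e-34 * 3e8 / 4.0851e-19
lambda = 4.86598e-07 m = 486.6 nm

486.6


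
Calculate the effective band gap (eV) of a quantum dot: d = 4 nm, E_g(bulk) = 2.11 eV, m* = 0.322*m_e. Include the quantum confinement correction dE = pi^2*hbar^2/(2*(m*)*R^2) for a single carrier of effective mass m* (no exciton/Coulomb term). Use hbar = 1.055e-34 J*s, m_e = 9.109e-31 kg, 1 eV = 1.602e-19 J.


Radius R = 4/2 nm = 2e-09 m
Confinement energy dE = pi^2 * hbar^2 / (2 * m_eff * m_e * R^2)
dE = pi^2 * (1.055e-34)^2 / (2 * 0.322 * 9.109e-31 * (2e-09)^2) J, divided by 1.602e-19 J/eV
dE = 0.2922 eV
Total band gap = E_g(bulk) + dE = 2.11 + 0.2922 = 2.4022 eV

2.4022


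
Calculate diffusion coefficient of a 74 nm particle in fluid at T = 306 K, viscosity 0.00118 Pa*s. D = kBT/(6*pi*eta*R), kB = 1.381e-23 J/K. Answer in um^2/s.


Radius R = 74/2 = 37 nm = 3.7e-08 m
D = kB*T / (6*pi*eta*R)
D = 1.381e-23 * 306 / (6 * pi * 0.00118 * 3.7e-08)
D = 5.13488e-12 m^2/s = 5.135 um^2/s

5.135


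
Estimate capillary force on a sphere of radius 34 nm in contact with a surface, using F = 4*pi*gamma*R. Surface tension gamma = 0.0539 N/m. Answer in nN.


Convert radius: R = 34 nm = 3.4e-08 m
F = 4 * pi * gamma * R
F = 4 * pi * 0.0539 * 3.4e-08
F = 2.30291e-08 N = 23.0291 nN

23.0291


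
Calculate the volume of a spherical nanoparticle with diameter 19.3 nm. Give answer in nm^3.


Radius r = 19.3/2 = 9.65 nm
Volume V = (4/3) * pi * r^3
V = (4/3) * pi * (9.65)^3
V = 3764.18 nm^3

3764.18


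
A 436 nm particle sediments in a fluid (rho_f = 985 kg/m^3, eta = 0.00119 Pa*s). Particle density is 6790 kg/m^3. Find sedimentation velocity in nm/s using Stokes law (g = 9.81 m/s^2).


Radius R = 436/2 nm = 2.18e-07 m
Density difference = 6790 - 985 = 5805 kg/m^3
v = 2 * R^2 * (rho_p - rho_f) * g / (9 * eta)
v = 2 * (2.18e-07)^2 * 5805 * 9.81 / (9 * 0.00119)
v = 5.05388e-07 m/s = 505.3878 nm/s

505.3878


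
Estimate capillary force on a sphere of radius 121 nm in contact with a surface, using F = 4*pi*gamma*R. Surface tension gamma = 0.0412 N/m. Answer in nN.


Convert radius: R = 121 nm = 1.21e-07 m
F = 4 * pi * gamma * R
F = 4 * pi * 0.0412 * 1.21e-07
F = 6.26459e-08 N = 62.6459 nN

62.6459


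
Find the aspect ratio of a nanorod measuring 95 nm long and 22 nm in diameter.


Aspect ratio AR = length / diameter
AR = 95 / 22
AR = 4.32

4.32


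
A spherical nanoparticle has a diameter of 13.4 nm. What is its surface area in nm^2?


Radius r = 13.4/2 = 6.7 nm
Surface area SA = 4 * pi * r^2
SA = 4 * pi * (6.7)^2
SA = 564.1 nm^2

564.1


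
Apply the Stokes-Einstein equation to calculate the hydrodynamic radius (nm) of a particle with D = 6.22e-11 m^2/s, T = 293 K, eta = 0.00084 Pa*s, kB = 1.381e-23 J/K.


Stokes-Einstein: R = kB*T / (6*pi*eta*D)
R = 1.381e-23 * 293 / (6 * pi * 0.00084 * 6.22e-11)
R = 4.10857e-09 m = 4.11 nm

4.11


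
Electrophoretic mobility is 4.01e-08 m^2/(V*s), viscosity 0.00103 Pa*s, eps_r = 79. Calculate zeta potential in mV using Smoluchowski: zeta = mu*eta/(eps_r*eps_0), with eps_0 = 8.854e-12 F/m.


Smoluchowski equation: zeta = mu * eta / (eps_r * eps_0)
zeta = 4.01e-08 * 0.00103 / (79 * 8.854e-12)
zeta = 0.059049 V = 59.05 mV

59.05


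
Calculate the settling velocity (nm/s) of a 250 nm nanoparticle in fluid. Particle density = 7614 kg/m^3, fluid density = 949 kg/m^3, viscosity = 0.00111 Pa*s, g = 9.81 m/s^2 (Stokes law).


Radius R = 250/2 nm = 1.25e-07 m
Density difference = 7614 - 949 = 6665 kg/m^3
v = 2 * R^2 * (rho_p - rho_f) * g / (9 * eta)
v = 2 * (1.25e-07)^2 * 6665 * 9.81 / (9 * 0.00111)
v = 2.04528e-07 m/s = 204.5284 nm/s

204.5284


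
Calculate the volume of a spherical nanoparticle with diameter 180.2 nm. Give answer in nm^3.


Radius r = 180.2/2 = 90.1 nm
Volume V = (4/3) * pi * r^3
V = (4/3) * pi * (90.1)^3
V = 3063818.13 nm^3

3063818.13


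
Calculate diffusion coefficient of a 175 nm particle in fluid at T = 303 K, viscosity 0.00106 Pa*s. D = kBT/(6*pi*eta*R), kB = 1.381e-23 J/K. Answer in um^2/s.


Radius R = 175/2 = 87.5 nm = 8.75e-08 m
D = kB*T / (6*pi*eta*R)
D = 1.381e-23 * 303 / (6 * pi * 0.00106 * 8.75e-08)
D = 2.39343e-12 m^2/s = 2.393 um^2/s

2.393


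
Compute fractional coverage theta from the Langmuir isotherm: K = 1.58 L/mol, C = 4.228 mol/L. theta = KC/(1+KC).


Langmuir isotherm: theta = K*C / (1 + K*C)
K*C = 1.58 * 4.228 = 6.68024
theta = 6.68024 / (1 + 6.68024) = 6.68024 / 7.68024
theta = 0.8698

0.8698


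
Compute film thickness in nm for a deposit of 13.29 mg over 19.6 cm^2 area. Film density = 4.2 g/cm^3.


Convert: m = 13.29 mg = 1.3290e-05 kg, A = 19.6 cm^2 = 1.9600e-03 m^2, rho = 4.2 g/cm^3 = 4200 kg/m^3
t = m / (A * rho)
t = 1.3290e-05 / (1.9600e-03 * 4200)
t = 1.6144e-06 m = 1614.4 nm

1614.4


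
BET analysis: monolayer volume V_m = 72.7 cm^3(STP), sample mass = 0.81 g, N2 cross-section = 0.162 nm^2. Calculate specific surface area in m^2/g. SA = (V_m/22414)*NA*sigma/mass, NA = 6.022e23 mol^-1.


Number of moles in monolayer = V_m / 22414 = 72.7 / 22414 = 0.00324351
Number of molecules = moles * NA = 0.00324351 * 6.022e23
SA = molecules * sigma / mass
SA = (72.7 / 22414) * 6.022e23 * 0.162e-18 / 0.81
SA = 390.6 m^2/g

390.6


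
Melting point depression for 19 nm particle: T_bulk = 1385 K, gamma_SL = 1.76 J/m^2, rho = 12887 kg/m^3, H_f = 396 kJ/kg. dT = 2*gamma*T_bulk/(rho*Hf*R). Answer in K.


Radius R = 19/2 = 9.5 nm = 9.5e-09 m
Convert H_f = 396 kJ/kg = 396000 J/kg
dT = 2 * gamma_SL * T_bulk / (rho * H_f * R)
dT = 2 * 1.76 * 1385 / (12887 * 396000 * 9.5e-09)
dT = 100.6 K

100.6


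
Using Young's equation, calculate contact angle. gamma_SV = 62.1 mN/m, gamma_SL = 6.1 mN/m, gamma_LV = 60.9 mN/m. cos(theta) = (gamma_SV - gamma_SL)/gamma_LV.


cos(theta) = (gamma_SV - gamma_SL) / gamma_LV
cos(theta) = (62.1 - 6.1) / 60.9
cos(theta) = 0.91954
theta = arccos(0.91954) = 23.14 degrees

23.14


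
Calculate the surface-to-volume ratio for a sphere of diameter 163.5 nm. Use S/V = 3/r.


Radius r = 163.5/2 = 81.75 nm
S/V = 3 / r = 3 / 81.75
S/V = 0.0367 nm^-1

0.0367


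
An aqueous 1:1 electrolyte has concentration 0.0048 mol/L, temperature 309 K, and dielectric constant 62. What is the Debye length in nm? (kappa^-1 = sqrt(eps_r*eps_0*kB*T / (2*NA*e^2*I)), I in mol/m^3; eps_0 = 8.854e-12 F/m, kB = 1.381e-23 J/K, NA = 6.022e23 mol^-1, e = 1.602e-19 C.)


Ionic strength I = 0.0048 * 1^2 * 1000 = 4.8 mol/m^3
kappa^-1 = sqrt(62 * 8.854e-12 * 1.381e-23 * 309 / (2 * 6.022e23 * (1.602e-19)^2 * 4.8))
kappa^-1 = 3.973 nm

3.973


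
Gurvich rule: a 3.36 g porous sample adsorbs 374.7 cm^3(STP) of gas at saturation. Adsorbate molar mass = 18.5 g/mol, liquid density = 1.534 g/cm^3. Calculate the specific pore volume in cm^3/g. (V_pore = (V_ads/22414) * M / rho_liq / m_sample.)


Moles adsorbed n = V_ads / 22414 = 374.7 / 22414 = 1.671723e-02 mol
Liquid volume V_liq = n * M / rho_liq = 1.671723e-02 * 18.5 / 1.534 = 0.20161 cm^3
Specific pore volume V_pore = V_liq / m_sample = 0.20161 / 3.36
V_pore = 0.06 cm^3/g

0.06


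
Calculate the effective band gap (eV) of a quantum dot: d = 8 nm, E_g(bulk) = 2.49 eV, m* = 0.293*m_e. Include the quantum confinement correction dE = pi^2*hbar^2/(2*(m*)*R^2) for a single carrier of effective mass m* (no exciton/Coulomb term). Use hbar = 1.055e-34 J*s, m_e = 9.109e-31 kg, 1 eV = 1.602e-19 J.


Radius R = 8/2 nm = 4e-09 m
Confinement energy dE = pi^2 * hbar^2 / (2 * m_eff * m_e * R^2)
dE = pi^2 * (1.055e-34)^2 / (2 * 0.293 * 9.109e-31 * (4e-09)^2) J, divided by 1.602e-19 J/eV
dE = 0.0803 eV
Total band gap = E_g(bulk) + dE = 2.49 + 0.0803 = 2.5703 eV

2.5703


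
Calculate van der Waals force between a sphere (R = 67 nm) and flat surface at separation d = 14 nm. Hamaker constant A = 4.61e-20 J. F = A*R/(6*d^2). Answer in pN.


Convert to SI: R = 67 nm = 6.7e-08 m, d = 14 nm = 1.4e-08 m
F = A * R / (6 * d^2)
F = 4.61e-20 * 6.7e-08 / (6 * (1.4e-08)^2)
F = 2.62645e-12 N = 2.626 pN

2.626


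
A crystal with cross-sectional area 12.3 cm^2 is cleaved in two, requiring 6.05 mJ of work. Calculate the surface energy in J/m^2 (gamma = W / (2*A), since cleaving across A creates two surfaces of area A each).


Convert: A = 12.3 cm^2 = 0.00123 m^2, W = 6.05 mJ = 0.00605 J
Cleaving exposes two faces of area A, so total new surface = 2*A and gamma = W / (2*A)
gamma = 0.00605 / (2 * 0.00123)
gamma = 2.459 J/m^2

2.459


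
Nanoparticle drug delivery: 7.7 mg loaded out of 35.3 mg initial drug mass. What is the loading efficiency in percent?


Drug loading efficiency = (drug loaded / drug initial) * 100
DLE = 7.7 / 35.3 * 100
DLE = 0.2181 * 100
DLE = 21.81%

21.81


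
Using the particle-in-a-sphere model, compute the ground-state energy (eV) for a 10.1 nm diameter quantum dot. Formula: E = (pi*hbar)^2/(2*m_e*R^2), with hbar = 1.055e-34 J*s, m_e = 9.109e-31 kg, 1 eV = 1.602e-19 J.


Radius R = 10.1/2 = 5.05 nm = 5.05e-09 m
E = (pi * 1.055e-34)^2 / (2 * 9.109e-31 * (5.05e-09)^2)
E(J) = 2.3644e-21
E = E(J) / 1.602e-19 = 0.0148 eV

0.0148


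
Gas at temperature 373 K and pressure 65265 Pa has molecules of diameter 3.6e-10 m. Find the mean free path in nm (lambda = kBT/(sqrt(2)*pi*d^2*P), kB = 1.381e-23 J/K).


Mean free path: lambda = kB*T / (sqrt(2) * pi * d^2 * P)
lambda = 1.381e-23 * 373 / (sqrt(2) * pi * (3.6e-10)^2 * 65265)
lambda = 1.37073e-07 m
lambda = 137.07 nm

137.07


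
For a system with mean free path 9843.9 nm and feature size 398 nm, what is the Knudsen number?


Knudsen number Kn = lambda / L
Kn = 9843.9 / 398
Kn = 24.7334

24.7334


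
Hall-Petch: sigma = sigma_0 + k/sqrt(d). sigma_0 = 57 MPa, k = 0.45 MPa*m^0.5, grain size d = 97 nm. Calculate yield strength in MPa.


d = 97 nm = 9.7e-08 m
sqrt(d) = 0.0003114482
Hall-Petch contribution = k / sqrt(d) = 0.45 / 0.0003114482 = 1444.9 MPa
sigma = sigma_0 + k/sqrt(d) = 57 + 1444.9 = 1501.9 MPa

1501.9


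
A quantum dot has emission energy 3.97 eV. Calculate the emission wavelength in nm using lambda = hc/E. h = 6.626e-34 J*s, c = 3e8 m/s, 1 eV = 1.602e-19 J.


Convert energy: E = 3.97 eV = 3.97 * 1.602e-19 = 6.35994e-19 J
lambda = h*c / E = 6.626e-34 * 3e8 / 6.35994e-19
lambda = 3.1255e-07 m = 312.6 nm

312.6


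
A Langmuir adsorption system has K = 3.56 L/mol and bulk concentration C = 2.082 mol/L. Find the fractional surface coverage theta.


Langmuir isotherm: theta = K*C / (1 + K*C)
K*C = 3.56 * 2.082 = 7.41192
theta = 7.41192 / (1 + 7.41192) = 7.41192 / 8.41192
theta = 0.8811

0.8811


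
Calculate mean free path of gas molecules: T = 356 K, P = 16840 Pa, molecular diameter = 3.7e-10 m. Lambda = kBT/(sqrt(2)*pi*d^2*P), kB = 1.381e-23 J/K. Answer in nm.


Mean free path: lambda = kB*T / (sqrt(2) * pi * d^2 * P)
lambda = 1.381e-23 * 356 / (sqrt(2) * pi * (3.7e-10)^2 * 16840)
lambda = 4.79991e-07 m
lambda = 479.99 nm

479.99


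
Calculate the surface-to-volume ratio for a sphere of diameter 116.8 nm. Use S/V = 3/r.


Radius r = 116.8/2 = 58.4 nm
S/V = 3 / r = 3 / 58.4
S/V = 0.0514 nm^-1

0.0514


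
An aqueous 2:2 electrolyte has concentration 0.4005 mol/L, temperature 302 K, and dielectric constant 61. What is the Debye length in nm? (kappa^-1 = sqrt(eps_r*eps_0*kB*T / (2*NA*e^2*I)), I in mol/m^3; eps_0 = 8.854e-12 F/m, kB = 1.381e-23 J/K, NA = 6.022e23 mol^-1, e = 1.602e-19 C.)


Ionic strength I = 0.4005 * 2^2 * 1000 = 1602 mol/m^3
kappa^-1 = sqrt(61 * 8.854e-12 * 1.381e-23 * 302 / (2 * 6.022e23 * (1.602e-19)^2 * 1602))
kappa^-1 = 0.213 nm

0.213


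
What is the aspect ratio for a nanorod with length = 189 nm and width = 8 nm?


Aspect ratio AR = length / diameter
AR = 189 / 8
AR = 23.62

23.62


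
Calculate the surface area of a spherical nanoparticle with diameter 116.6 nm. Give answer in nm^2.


Radius r = 116.6/2 = 58.3 nm
Surface area SA = 4 * pi * r^2
SA = 4 * pi * (58.3)^2
SA = 42711.71 nm^2

42711.71


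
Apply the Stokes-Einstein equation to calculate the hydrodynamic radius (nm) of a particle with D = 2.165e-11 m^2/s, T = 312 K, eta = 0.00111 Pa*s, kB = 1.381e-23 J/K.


Stokes-Einstein: R = kB*T / (6*pi*eta*D)
R = 1.381e-23 * 312 / (6 * pi * 0.00111 * 2.165e-11)
R = 9.51188e-09 m = 9.51 nm

9.51


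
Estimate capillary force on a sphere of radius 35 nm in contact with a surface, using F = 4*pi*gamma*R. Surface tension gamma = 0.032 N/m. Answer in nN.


Convert radius: R = 35 nm = 3.5e-08 m
F = 4 * pi * gamma * R
F = 4 * pi * 0.032 * 3.5e-08
F = 1.40743e-08 N = 14.0743 nN

14.0743


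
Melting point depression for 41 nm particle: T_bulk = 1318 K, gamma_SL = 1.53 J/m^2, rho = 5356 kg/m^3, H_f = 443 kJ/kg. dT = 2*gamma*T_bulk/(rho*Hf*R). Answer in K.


Radius R = 41/2 = 20.5 nm = 2.05e-08 m
Convert H_f = 443 kJ/kg = 443000 J/kg
dT = 2 * gamma_SL * T_bulk / (rho * H_f * R)
dT = 2 * 1.53 * 1318 / (5356 * 443000 * 2.05e-08)
dT = 82.9 K

82.9


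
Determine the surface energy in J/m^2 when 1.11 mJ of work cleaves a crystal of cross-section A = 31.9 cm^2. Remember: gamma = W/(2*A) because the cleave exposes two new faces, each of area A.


Convert: A = 31.9 cm^2 = 0.00319 m^2, W = 1.11 mJ = 0.00111 J
Cleaving exposes two faces of area A, so total new surface = 2*A and gamma = W / (2*A)
gamma = 0.00111 / (2 * 0.00319)
gamma = 0.174 J/m^2

0.174


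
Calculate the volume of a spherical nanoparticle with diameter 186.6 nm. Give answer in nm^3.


Radius r = 186.6/2 = 93.3 nm
Volume V = (4/3) * pi * r^3
V = (4/3) * pi * (93.3)^3
V = 3401993.98 nm^3

3401993.98


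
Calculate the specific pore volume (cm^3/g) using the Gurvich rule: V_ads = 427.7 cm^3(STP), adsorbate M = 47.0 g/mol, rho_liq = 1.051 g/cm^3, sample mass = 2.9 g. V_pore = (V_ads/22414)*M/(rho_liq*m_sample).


Moles adsorbed n = V_ads / 22414 = 427.7 / 22414 = 1.908182e-02 mol
Liquid volume V_liq = n * M / rho_liq = 1.908182e-02 * 47.0 / 1.051 = 0.85333 cm^3
Specific pore volume V_pore = V_liq / m_sample = 0.85333 / 2.9
V_pore = 0.2943 cm^3/g

0.2943
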